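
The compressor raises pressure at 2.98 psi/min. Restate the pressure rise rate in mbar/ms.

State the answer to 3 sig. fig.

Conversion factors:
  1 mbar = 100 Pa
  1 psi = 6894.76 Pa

0.00342 mbar/ms

2.98 psi/min × 6894.76 Pa/psi ÷ 60 s/min = 342.44 Pa/s
342.44 Pa/s ÷ 100 Pa/mbar × 0.001 s/ms = 0.0034244 mbar/ms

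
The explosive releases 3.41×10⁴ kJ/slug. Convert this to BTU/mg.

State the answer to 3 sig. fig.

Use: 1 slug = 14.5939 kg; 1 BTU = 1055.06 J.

3.41×10⁴ kJ/slug × 1000 J/kJ ÷ 14.5939 kg/slug = 2.33659×10⁶ J/kg
2.33659×10⁶ J/kg ÷ 1055.06 J/BTU × 10⁻⁶ kg/mg = 0.00221465 BTU/mg

0.00221 BTU/mg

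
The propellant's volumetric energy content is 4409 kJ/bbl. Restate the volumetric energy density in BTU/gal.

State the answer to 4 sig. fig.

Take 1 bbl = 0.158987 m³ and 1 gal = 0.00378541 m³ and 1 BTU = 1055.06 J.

4409 kJ/bbl × 1000 J/kJ ÷ 0.158987 m³/bbl = 2.77318×10⁷ J/m³
2.77318×10⁷ J/m³ ÷ 1055.06 J/BTU × 0.00378541 m³/gal = 99.4979 BTU/gal

99.50 BTU/gal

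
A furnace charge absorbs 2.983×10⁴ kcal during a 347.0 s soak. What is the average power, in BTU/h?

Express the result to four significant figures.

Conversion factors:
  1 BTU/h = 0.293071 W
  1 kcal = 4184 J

1.227×10⁶ BTU/h

2.983×10⁴ kcal × 4184 = 1.24809×10⁸ J
P = E / t = 1.24809×10⁸ J / 347 s = 359680 W
359680 W ÷ (0.293071 W/BTU/h) = 1.22728×10⁶ BTU/h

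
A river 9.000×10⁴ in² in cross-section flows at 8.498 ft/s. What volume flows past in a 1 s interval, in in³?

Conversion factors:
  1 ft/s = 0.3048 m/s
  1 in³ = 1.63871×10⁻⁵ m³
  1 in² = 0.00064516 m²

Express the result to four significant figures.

8.498 ft/s × 0.3048 → 2.59019 m/s
9.000×10⁴ in² × 0.00064516 → 58.0644 m²
V = v × A × t = 2.59019 m/s × 58.0644 m² × 1 s = 150.398 m³
150.398 m³ ÷ (1.63871×10⁻⁵ m³/in³) = 9.17783×10⁶ in³

9.178×10⁶ in³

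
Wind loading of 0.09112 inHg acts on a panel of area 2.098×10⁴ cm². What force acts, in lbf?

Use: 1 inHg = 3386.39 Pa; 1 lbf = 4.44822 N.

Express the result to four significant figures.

145.5 lbf

0.09112 inHg × 3386.39 = 308.568 Pa
2.098×10⁴ cm² × 0.0001 = 2.098 m²
F = P × A = 308.568 Pa × 2.098 m² = 647.376 N
647.376 N ÷ (4.44822 N/lbf) = 145.536 lbf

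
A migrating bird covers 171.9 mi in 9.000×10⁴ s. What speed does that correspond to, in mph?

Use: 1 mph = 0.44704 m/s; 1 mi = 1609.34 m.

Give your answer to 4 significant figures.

6.876 mph

171.9 mi × 1609.34 = 276646 m
v = d / t = 276646 m / 90000 s = 3.07384 m/s
3.07384 m/s ÷ (0.44704 m/s/mph) = 6.87598 mph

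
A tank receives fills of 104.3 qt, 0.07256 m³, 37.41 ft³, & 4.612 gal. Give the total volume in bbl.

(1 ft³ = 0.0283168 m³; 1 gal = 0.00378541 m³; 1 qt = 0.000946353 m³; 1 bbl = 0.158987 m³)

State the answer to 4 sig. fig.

7.850 bbl

104.3 qt × 0.000946353 = 0.0987046 m³
0.07256 m³ (already m³)
37.41 ft³ × 0.0283168 = 1.05933 m³
4.612 gal × 0.00378541 = 0.0174583 m³
Sum: 0.0987046 + 0.07256 + 1.05933 + 0.0174583 = 1.24805 m³
In bbl: 1.24805 / 0.158987 = 7.85001 bbl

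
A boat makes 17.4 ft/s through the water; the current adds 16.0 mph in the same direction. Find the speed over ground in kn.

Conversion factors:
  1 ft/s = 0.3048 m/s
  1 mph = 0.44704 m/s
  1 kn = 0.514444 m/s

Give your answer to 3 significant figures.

24.2 kn

17.4 ft/s × 0.3048 = 5.30352 m/s
16.0 mph × 0.44704 = 7.15264 m/s
Total: 5.30352 + 7.15264 = 12.4562 m/s
In kn: 12.4562 / 0.514444 = 24.2129 kn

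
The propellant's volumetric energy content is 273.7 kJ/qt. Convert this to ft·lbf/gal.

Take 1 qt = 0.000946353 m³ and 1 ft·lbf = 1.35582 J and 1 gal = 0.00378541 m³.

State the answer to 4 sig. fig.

8.075×10⁵ ft·lbf/gal

273.7 kJ/qt × 1000 J/kJ ÷ 0.000946353 m³/qt = 2.89216×10⁸ J/m³
2.89216×10⁸ J/m³ ÷ 1.35582 J/ft·lbf × 0.00378541 m³/gal = 807483 ft·lbf/gal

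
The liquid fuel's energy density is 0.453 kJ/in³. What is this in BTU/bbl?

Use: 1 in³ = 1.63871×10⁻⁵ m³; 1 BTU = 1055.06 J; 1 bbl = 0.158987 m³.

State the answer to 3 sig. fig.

0.453 kJ/in³ × 1000 J/kJ ÷ 1.63871×10⁻⁵ m³/in³ = 2.76437×10⁷ J/m³
2.76437×10⁷ J/m³ ÷ 1055.06 J/BTU × 0.158987 m³/bbl = 4165.63 BTU/bbl

4170 BTU/bbl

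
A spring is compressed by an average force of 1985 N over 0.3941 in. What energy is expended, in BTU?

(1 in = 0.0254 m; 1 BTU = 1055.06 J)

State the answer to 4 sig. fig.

0.3941 in × 0.0254 → 0.0100101 m
W = F × d = 1985 N × 0.0100101 m = 19.87 J
19.87 J ÷ (1055.06 J/BTU) = 0.0188331 BTU

0.01883 BTU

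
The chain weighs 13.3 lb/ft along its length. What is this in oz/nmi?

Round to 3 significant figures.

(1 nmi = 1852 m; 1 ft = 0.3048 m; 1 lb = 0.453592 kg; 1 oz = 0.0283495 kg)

13.3 lb/ft × 0.453592 kg/lb ÷ 0.3048 m/ft = 19.7926 kg/m
19.7926 kg/m ÷ 0.0283495 kg/oz × 1852 m/nmi = 1.293×10⁶ oz/nmi

1.29×10⁶ oz/nmi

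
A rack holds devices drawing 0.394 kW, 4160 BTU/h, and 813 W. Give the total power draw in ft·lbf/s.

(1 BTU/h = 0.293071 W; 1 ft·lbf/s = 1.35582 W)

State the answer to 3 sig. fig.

0.394 kW × 1000 → 394 W
4160 BTU/h × 0.293071 → 1219.18 W
813 W (already W)
Sum: 394 + 1219.18 + 813 = 2426.18 W
In ft·lbf/s: 2426.18 / 1.35582 = 1789.46 ft·lbf/s

1790 ft·lbf/s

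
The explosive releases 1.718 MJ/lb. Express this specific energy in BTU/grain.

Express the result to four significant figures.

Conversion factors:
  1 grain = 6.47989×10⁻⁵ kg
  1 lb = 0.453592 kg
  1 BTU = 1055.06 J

1.718 MJ/lb × 1000000 J/MJ ÷ 0.453592 kg/lb = 3.78754×10⁶ J/kg
3.78754×10⁶ J/kg ÷ 1055.06 J/BTU × 6.47989×10⁻⁵ kg/grain = 0.23262 BTU/grain

0.2326 BTU/grain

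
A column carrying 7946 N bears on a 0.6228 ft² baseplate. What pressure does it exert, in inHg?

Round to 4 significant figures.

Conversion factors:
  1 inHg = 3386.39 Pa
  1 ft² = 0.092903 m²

0.6228 ft² × 0.092903 = 0.05786 m²
P = F / A = 7946 N / 0.05786 m² = 137331 Pa
137331 Pa ÷ (3386.39 Pa/inHg) = 40.5538 inHg

40.55 inHg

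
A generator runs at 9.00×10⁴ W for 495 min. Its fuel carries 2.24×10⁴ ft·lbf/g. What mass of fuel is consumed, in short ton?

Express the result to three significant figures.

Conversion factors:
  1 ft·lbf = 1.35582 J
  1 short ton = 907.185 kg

0.0970 short ton

495 min → 29700 s
E = P × t = 90000 × 29700 = 2.673×10⁹ J
2.24×10⁴ ft·lbf/g → 3.03704×10⁷ J/kg
m = E / e_s = 2.673×10⁹ / 3.03704×10⁷ = 88.0133 kg
In short ton: 88.0133 / 907.185 = 0.097018 short ton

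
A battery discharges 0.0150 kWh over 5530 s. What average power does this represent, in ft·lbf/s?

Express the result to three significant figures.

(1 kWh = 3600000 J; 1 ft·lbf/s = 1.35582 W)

7.20 ft·lbf/s

0.0150 kWh × 3600000 = 54000 J
P = E / t = 54000 J / 5530 s = 9.76492 W
9.76492 W ÷ (1.35582 W/ft·lbf/s) = 7.20222 ft·lbf/s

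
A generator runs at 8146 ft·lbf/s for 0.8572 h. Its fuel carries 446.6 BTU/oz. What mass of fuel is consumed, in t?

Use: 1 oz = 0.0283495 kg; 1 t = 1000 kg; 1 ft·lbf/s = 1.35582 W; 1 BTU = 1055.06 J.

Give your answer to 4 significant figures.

8146 ft·lbf/s → 11044.5 W
0.8572 h → 3085.92 s
E = P × t = 11044.5 × 3085.92 = 3.40824×10⁷ J
446.6 BTU/oz → 1.66207×10⁷ J/kg
m = E / e_s = 3.40824×10⁷ / 1.66207×10⁷ = 2.0506 kg
In t: 2.0506 / 1000 = 0.0020506 t

0.002051 t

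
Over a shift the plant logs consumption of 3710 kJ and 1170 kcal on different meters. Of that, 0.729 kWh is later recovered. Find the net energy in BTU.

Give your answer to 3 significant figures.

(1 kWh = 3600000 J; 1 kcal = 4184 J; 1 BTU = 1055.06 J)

3710 kJ × 1000 → 3.71×10⁶ J
1170 kcal × 4184 → 4.89528×10⁶ J
0.729 kWh × 3600000 → 2.6244×10⁶ J
Sum: 3.71×10⁶ + 4.89528×10⁶ − 2.6244×10⁶ = 5.98088×10⁶ J
In BTU: 5.98088×10⁶ / 1055.06 = 5668.76 BTU

5670 BTU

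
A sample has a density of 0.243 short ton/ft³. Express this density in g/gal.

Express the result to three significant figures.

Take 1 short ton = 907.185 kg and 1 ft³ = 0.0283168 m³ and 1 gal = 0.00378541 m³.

0.243 short ton/ft³ × 907.185 kg/short ton ÷ 0.0283168 m³/ft³ = 7784.99 kg/m³
7784.99 kg/m³ ÷ 0.001 kg/g × 0.00378541 m³/gal = 29469.4 g/gal

2.95×10⁴ g/gal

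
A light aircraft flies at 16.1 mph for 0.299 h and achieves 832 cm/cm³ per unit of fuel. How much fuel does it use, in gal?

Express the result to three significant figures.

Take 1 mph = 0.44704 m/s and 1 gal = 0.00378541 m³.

16.1 mph → 7.19734 m/s
0.299 h → 1076.4 s
d = v × t = 7.19734 × 1076.4 = 7747.22 m
832 cm/cm³ → 8.32×10⁶ m/m³
V = d / (distance per unit fuel) = 7747.22 / 8.32×10⁶ = 9.31156×10⁻⁴ m³
In gal: 9.31156×10⁻⁴ / 0.00378541 = 0.245986 gal

0.246 gal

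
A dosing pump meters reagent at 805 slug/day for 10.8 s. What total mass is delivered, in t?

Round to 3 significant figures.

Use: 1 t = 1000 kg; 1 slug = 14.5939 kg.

0.00147 t

805 slug/day → 0.135973 kg/s
m = ṁ × t = 0.135973 × 10.8 = 1.46851 kg
In t: 1.46851 / 1000 = 0.00146851 t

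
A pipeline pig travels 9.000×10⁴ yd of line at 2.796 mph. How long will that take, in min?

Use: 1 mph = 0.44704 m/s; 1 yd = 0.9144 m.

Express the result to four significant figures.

9.000×10⁴ yd × 0.9144 → 82296 m
2.796 mph × 0.44704 → 1.24992 m/s
t = d / v = 82296 m / 1.24992 m/s = 65841 s
65841 s ÷ (60 s/min) = 1097.35 min

1097 min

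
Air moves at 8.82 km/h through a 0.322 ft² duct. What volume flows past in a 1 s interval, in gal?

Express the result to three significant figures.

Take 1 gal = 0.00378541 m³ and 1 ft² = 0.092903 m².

8.82 km/h × (1/3.6) = 2.45 m/s
0.322 ft² × 0.092903 = 0.0299148 m²
V = v × A × t = 2.45 m/s × 0.0299148 m² × 1 s = 0.0732913 m³
0.0732913 m³ ÷ (0.00378541 m³/gal) = 19.3615 gal

19.4 gal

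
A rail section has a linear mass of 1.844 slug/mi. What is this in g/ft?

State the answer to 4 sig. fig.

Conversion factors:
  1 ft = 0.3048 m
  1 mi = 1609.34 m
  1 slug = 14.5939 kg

1.844 slug/mi × 14.5939 kg/slug ÷ 1609.34 m/mi = 0.0167219 kg/m
0.0167219 kg/m ÷ 0.001 kg/g × 0.3048 m/ft = 5.09684 g/ft

5.097 g/ft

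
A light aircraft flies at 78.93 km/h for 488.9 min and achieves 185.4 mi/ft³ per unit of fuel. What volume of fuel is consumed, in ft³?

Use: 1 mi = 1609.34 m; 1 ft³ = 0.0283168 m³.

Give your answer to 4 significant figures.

2.156 ft³

78.93 km/h → 21.925 m/s
488.9 min → 29334 s
d = v × t = 21.925 × 29334 = 643148 m
185.4 mi/ft³ → 1.05369×10⁷ m/m³
V = d / (distance per unit fuel) = 643148 / 1.05369×10⁷ = 0.0610377 m³
In ft³: 0.0610377 / 0.0283168 = 2.15553 ft³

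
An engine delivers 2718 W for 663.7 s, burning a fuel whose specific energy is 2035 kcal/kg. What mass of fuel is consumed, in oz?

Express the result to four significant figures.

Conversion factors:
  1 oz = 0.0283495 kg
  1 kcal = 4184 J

7.473 oz

E = P × t = 2718 × 663.7 = 1.80394×10⁶ J
2035 kcal/kg → 8.51444×10⁶ J/kg
m = E / e_s = 1.80394×10⁶ / 8.51444×10⁶ = 0.211868 kg
In oz: 0.211868 / 0.0283495 = 7.47343 oz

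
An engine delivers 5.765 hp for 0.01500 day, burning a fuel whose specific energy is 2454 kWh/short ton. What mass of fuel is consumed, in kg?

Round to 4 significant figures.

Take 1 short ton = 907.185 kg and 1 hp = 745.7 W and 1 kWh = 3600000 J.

0.5721 kg

5.765 hp → 4298.96 W
0.01500 day → 1296 s
E = P × t = 4298.96 × 1296 = 5.57145×10⁶ J
2454 kWh/short ton → 9.73826×10⁶ J/kg
m = E / e_s = 5.57145×10⁶ / 9.73826×10⁶ = 0.57212 kg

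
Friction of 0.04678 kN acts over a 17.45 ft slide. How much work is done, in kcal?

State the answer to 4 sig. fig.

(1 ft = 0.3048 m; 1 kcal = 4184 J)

0.04678 kN × 1000 = 46.78 N
17.45 ft × 0.3048 = 5.31876 m
W = F × d = 46.78 N × 5.31876 m = 248.812 J
248.812 J ÷ (4184 J/kcal) = 0.0594675 kcal

0.05947 kcal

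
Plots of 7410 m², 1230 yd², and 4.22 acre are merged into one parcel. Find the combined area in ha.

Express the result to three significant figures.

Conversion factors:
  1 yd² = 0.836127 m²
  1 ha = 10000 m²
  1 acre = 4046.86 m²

2.55 ha

7410 m² (already m²)
1230 yd² × 0.836127 = 1028.44 m²
4.22 acre × 4046.86 = 17077.7 m²
Sum: 7410 + 1028.44 + 17077.7 = 25516.1 m²
In ha: 25516.1 / 10000 = 2.55161 ha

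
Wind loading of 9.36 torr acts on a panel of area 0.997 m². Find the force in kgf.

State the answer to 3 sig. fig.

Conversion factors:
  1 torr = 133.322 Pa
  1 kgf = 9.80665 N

127 kgf

9.36 torr × 133.322 → 1247.89 Pa
F = P × A = 1247.89 Pa × 0.997 m² = 1244.15 N
1244.15 N ÷ (9.80665 N/kgf) = 126.868 kgf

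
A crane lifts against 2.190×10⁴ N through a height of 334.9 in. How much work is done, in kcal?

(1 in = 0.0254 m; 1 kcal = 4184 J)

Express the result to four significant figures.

44.52 kcal

334.9 in × 0.0254 → 8.50646 m
W = F × d = 21900 N × 8.50646 m = 186291 J
186291 J ÷ (4184 J/kcal) = 44.5246 kcal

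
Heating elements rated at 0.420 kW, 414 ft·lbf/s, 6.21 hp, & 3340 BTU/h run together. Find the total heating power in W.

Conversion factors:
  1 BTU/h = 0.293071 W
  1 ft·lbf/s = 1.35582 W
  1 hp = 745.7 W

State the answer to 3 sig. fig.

0.420 kW × 1000 → 420 W
414 ft·lbf/s × 1.35582 → 561.309 W
6.21 hp × 745.7 → 4630.8 W
3340 BTU/h × 0.293071 → 978.857 W
Sum: 420 + 561.309 + 4630.8 + 978.857 = 6590.97 W

6590 W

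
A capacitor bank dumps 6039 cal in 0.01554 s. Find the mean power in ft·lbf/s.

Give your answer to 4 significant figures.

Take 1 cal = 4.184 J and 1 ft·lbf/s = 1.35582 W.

1.199×10⁶ ft·lbf/s

6039 cal × 4.184 = 25267.2 J
P = E / t = 25267.2 J / 0.01554 s = 1.62595×10⁶ W
1.62595×10⁶ W ÷ (1.35582 W/ft·lbf/s) = 1.19924×10⁶ ft·lbf/s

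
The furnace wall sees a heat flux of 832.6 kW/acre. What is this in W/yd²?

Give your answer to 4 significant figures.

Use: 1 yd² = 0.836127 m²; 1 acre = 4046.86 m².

172.0 W/yd²

832.6 kW/acre × 1000 W/kW ÷ 4046.86 m²/acre = 205.74 W/m²
205.74 W/m² × 0.836127 m²/yd² = 172.025 W/yd²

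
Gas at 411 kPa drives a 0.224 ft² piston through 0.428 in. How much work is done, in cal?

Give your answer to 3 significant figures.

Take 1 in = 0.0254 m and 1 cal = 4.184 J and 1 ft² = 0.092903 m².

411 kPa → 411000 Pa
0.224 ft² → 0.0208103 m²
F = P × A = 411000 × 0.0208103 = 8553.03 N
0.428 in → 0.0108712 m
W = F × d = 8553.03 × 0.0108712 = 92.9817 J
In cal: 92.9817 / 4.184 = 22.2232 cal

22.2 cal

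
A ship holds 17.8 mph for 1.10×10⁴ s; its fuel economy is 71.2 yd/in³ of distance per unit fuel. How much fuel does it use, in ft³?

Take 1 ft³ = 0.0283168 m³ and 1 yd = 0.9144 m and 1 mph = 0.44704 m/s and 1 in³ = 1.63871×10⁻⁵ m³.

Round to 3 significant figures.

0.778 ft³

17.8 mph → 7.95731 m/s
d = v × t = 7.95731 × 11000 = 87530.4 m
71.2 yd/in³ → 3.97296×10⁶ m/m³
V = d / (distance per unit fuel) = 87530.4 / 3.97296×10⁶ = 0.0220315 m³
In ft³: 0.0220315 / 0.0283168 = 0.778036 ft³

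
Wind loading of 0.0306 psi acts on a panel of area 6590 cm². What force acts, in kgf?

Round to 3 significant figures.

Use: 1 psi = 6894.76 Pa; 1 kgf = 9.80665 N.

0.0306 psi × 6894.76 = 210.98 Pa
6590 cm² × 0.0001 = 0.659 m²
F = P × A = 210.98 Pa × 0.659 m² = 139.036 N
139.036 N ÷ (9.80665 N/kgf) = 14.1777 kgf

14.2 kgf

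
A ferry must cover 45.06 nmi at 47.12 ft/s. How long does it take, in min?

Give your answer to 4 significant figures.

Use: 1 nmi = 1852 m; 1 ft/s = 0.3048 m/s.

45.06 nmi × 1852 = 83451.1 m
47.12 ft/s × 0.3048 = 14.3622 m/s
t = d / v = 83451.1 m / 14.3622 m/s = 5810.47 s
5810.47 s ÷ (60 s/min) = 96.8412 min

96.84 min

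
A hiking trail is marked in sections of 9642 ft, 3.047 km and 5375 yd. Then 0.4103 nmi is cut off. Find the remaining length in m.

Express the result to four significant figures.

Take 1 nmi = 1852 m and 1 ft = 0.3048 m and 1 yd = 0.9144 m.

1.014×10⁴ m

9642 ft × 0.3048 = 2938.88 m
3.047 km × 1000 = 3047 m
5375 yd × 0.9144 = 4914.9 m
0.4103 nmi × 1852 = 759.876 m
Result: 2938.88 + 3047 + 4914.9 − 759.876 = 10140.9 m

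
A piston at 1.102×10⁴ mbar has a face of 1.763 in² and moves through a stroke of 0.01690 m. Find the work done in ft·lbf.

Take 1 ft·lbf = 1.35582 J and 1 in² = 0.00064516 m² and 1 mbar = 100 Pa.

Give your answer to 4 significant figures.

15.62 ft·lbf

1.102×10⁴ mbar → 1.102×10⁶ Pa
1.763 in² → 0.00113742 m²
F = P × A = 1.102×10⁶ × 0.00113742 = 1253.44 N
W = F × d = 1253.44 × 0.0169 = 21.1831 J
In ft·lbf: 21.1831 / 1.35582 = 15.6238 ft·lbf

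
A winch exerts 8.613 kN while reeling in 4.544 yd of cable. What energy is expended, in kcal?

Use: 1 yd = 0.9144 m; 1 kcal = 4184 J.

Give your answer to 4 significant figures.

8.613 kN × 1000 = 8613 N
4.544 yd × 0.9144 = 4.15503 m
W = F × d = 8613 N × 4.15503 m = 35787.3 J
35787.3 J ÷ (4184 J/kcal) = 8.55337 kcal

8.553 kcal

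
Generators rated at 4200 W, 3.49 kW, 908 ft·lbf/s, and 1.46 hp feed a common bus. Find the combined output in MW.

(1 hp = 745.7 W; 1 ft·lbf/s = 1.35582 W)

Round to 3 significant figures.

4200 W (already W)
3.49 kW × 1000 = 3490 W
908 ft·lbf/s × 1.35582 = 1231.08 W
1.46 hp × 745.7 = 1088.72 W
Sum: 4200 + 3490 + 1231.08 + 1088.72 = 10009.8 W
In MW: 10009.8 / 1000000 = 0.0100098 MW

0.0100 MW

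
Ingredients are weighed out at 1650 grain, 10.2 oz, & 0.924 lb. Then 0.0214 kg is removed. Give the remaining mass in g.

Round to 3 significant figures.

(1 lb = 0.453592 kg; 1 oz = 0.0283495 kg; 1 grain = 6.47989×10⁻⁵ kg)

794 g

1650 grain × 6.47989×10⁻⁵ → 0.106918 kg
10.2 oz × 0.0283495 → 0.289165 kg
0.924 lb × 0.453592 → 0.419119 kg
0.0214 kg (already kg)
Net: 0.106918 + 0.289165 + 0.419119 − 0.0214 = 0.793802 kg
In g: 0.793802 / 0.001 = 793.802 g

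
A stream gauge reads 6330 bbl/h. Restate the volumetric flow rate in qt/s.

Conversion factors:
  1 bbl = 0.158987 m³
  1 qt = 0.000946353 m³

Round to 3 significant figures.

295 qt/s

6330 bbl/h × 0.158987 m³/bbl ÷ 3600 s/h = 0.279552 m³/s
0.279552 m³/s ÷ 0.000946353 m³/qt = 295.399 qt/s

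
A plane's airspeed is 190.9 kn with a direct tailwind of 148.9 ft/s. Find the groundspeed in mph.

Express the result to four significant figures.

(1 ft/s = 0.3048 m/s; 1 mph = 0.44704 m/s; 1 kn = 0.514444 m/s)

321.2 mph

190.9 kn × 0.514444 → 98.2074 m/s
148.9 ft/s × 0.3048 → 45.3847 m/s
Total: 98.2074 + 45.3847 = 143.592 m/s
In mph: 143.592 / 0.44704 = 321.206 mph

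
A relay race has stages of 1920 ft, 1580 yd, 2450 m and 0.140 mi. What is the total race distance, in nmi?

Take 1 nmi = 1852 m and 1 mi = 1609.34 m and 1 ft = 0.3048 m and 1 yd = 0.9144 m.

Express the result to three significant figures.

2.54 nmi

1920 ft × 0.3048 → 585.216 m
1580 yd × 0.9144 → 1444.75 m
2450 m (already m)
0.140 mi × 1609.34 → 225.308 m
Total: 585.216 + 1444.75 + 2450 + 225.308 = 4705.27 m
In nmi: 4705.27 / 1852 = 2.54064 nmi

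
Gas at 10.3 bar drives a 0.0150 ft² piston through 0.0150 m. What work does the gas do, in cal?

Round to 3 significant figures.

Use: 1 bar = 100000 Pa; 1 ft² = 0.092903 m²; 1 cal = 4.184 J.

5.15 cal

10.3 bar → 1.03×10⁶ Pa
0.0150 ft² → 0.00139354 m²
F = P × A = 1.03×10⁶ × 0.00139354 = 1435.35 N
W = F × d = 1435.35 × 0.015 = 21.5302 J
In cal: 21.5302 / 4.184 = 5.14584 cal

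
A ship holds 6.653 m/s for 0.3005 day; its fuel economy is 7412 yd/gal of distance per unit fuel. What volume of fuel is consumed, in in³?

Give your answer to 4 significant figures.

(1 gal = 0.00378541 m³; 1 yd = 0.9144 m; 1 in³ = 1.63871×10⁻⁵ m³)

5887 in³

0.3005 day → 25963.2 s
d = v × t = 6.653 × 25963.2 = 172733 m
7412 yd/gal → 1.79044×10⁶ m/m³
V = d / (distance per unit fuel) = 172733 / 1.79044×10⁶ = 0.0964752 m³
In in³: 0.0964752 / 1.63871×10⁻⁵ = 5887.26 in³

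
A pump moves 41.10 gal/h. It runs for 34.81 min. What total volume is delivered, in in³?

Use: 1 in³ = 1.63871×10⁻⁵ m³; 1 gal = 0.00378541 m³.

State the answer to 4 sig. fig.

5508 in³

41.10 gal/h → 4.32168×10⁻⁵ m³/s
34.81 min → 2088.6 s
V = Q × t = 4.32168×10⁻⁵ × 2088.6 = 0.0902626 m³
In in³: 0.0902626 / 1.63871×10⁻⁵ = 5508.15 in³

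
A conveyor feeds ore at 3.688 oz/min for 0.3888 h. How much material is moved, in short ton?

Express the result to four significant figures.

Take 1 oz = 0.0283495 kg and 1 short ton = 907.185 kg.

3.688 oz/min → 0.00174255 kg/s
0.3888 h → 1399.68 s
m = ṁ × t = 0.00174255 × 1399.68 = 2.43901 kg
In short ton: 2.43901 / 907.185 = 0.00268855 short ton

0.002689 short ton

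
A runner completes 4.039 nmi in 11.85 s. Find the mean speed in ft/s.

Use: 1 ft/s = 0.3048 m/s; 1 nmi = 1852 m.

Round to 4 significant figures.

2071 ft/s

4.039 nmi × 1852 = 7480.23 m
v = d / t = 7480.23 m / 11.85 s = 631.243 m/s
631.243 m/s ÷ (0.3048 m/s/ft/s) = 2071.01 ft/s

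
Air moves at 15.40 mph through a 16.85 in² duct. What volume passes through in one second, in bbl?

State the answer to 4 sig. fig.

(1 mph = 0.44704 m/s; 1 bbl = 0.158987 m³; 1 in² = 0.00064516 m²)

15.40 mph × 0.44704 → 6.88442 m/s
16.85 in² × 0.00064516 → 0.0108709 m²
V = v × A × t = 6.88442 m/s × 0.0108709 m² × 1 s = 0.0748398 m³
0.0748398 m³ ÷ (0.158987 m³/bbl) = 0.470729 bbl

0.4707 bbl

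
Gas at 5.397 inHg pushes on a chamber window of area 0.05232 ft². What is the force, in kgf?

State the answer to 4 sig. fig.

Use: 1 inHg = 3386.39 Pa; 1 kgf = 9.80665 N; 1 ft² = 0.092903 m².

5.397 inHg × 3386.39 → 18276.3 Pa
0.05232 ft² × 0.092903 → 0.00486068 m²
F = P × A = 18276.3 Pa × 0.00486068 m² = 88.8352 N
88.8352 N ÷ (9.80665 N/kgf) = 9.05867 kgf

9.059 kgf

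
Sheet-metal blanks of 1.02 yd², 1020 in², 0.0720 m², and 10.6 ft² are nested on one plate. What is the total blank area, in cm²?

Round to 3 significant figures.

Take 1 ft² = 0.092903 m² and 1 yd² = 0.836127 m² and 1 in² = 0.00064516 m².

2.57×10⁴ cm²

1.02 yd² × 0.836127 = 0.85285 m²
1020 in² × 0.00064516 = 0.658063 m²
0.0720 m² (already m²)
10.6 ft² × 0.092903 = 0.984772 m²
Total: 0.85285 + 0.658063 + 0.072 + 0.984772 = 2.56768 m²
In cm²: 2.56768 / 0.0001 = 25676.8 cm²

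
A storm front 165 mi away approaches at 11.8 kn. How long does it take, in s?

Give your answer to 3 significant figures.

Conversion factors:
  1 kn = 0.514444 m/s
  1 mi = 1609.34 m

4.37×10⁴ s

165 mi × 1609.34 = 265541 m
11.8 kn × 0.514444 = 6.07044 m/s
t = d / v = 265541 m / 6.07044 m/s = 43743.3 s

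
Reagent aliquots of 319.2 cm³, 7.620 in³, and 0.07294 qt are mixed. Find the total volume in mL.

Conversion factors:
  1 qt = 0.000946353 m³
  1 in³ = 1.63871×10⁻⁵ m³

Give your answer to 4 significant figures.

319.2 cm³ × 10⁻⁶ = 3.192×10⁻⁴ m³
7.620 in³ × 1.63871×10⁻⁵ = 1.2487×10⁻⁴ m³
0.07294 qt × 0.000946353 = 6.9027×10⁻⁵ m³
Combined: 3.192×10⁻⁴ + 1.2487×10⁻⁴ + 6.9027×10⁻⁵ = 5.13097×10⁻⁴ m³
In mL: 5.13097×10⁻⁴ / 10⁻⁶ = 513.097 mL

513.1 mL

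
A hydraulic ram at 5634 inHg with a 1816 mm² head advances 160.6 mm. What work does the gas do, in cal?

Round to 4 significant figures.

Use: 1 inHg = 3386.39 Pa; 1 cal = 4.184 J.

1330 cal

5634 inHg → 1.90789×10⁷ Pa
1816 mm² → 0.001816 m²
F = P × A = 1.90789×10⁷ × 0.001816 = 34647.3 N
160.6 mm → 0.1606 m
W = F × d = 34647.3 × 0.1606 = 5564.36 J
In cal: 5564.36 / 4.184 = 1329.91 cal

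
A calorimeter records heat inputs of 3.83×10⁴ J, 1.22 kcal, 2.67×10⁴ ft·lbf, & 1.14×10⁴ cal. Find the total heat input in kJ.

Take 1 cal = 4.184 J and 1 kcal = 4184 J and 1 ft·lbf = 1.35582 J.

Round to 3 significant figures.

3.83×10⁴ J (already J)
1.22 kcal × 4184 = 5104.48 J
2.67×10⁴ ft·lbf × 1.35582 = 36200.4 J
1.14×10⁴ cal × 4.184 = 47697.6 J
Total: 38300 + 5104.48 + 36200.4 + 47697.6 = 127302 J
In kJ: 127302 / 1000 = 127.302 kJ

127 kJ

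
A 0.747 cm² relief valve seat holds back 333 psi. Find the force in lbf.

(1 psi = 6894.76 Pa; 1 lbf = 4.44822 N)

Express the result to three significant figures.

333 psi × 6894.76 → 2.29596×10⁶ Pa
0.747 cm² × 0.0001 → 7.47×10⁻⁵ m²
F = P × A = 2.29596×10⁶ Pa × 7.47×10⁻⁵ m² = 171.508 N
171.508 N ÷ (4.44822 N/lbf) = 38.5565 lbf

38.6 lbf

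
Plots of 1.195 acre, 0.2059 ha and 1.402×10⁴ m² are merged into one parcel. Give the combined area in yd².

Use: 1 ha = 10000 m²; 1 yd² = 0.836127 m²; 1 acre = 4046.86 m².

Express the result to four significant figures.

2.501×10⁴ yd²

1.195 acre × 4046.86 → 4836 m²
0.2059 ha × 10000 → 2059 m²
1.402×10⁴ m² (already m²)
Combined: 4836 + 2059 + 14020 = 20915 m²
In yd²: 20915 / 0.836127 = 25014.1 yd²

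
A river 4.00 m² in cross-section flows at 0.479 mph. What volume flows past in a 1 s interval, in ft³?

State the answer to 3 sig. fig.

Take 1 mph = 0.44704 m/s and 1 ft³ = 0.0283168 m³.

0.479 mph × 0.44704 = 0.214132 m/s
V = v × A × t = 0.214132 m/s × 4 m² × 1 s = 0.856528 m³
0.856528 m³ ÷ (0.0283168 m³/ft³) = 30.2481 ft³

30.2 ft³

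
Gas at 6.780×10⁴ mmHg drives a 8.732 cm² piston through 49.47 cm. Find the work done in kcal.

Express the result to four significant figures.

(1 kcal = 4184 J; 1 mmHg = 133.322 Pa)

6.780×10⁴ mmHg → 9.03923×10⁶ Pa
8.732 cm² → 8.732×10⁻⁴ m²
F = P × A = 9.03923×10⁶ × 8.732×10⁻⁴ = 7893.06 N
49.47 cm → 0.4947 m
W = F × d = 7893.06 × 0.4947 = 3904.7 J
In kcal: 3904.7 / 4184 = 0.933246 kcal

0.9332 kcal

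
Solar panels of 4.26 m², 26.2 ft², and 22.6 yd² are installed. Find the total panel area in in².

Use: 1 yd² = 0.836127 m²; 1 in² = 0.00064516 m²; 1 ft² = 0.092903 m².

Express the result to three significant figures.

4.26 m² (already m²)
26.2 ft² × 0.092903 = 2.43406 m²
22.6 yd² × 0.836127 = 18.8965 m²
Combined: 4.26 + 2.43406 + 18.8965 = 25.5906 m²
In in²: 25.5906 / 0.00064516 = 39665.5 in²

3.97×10⁴ in²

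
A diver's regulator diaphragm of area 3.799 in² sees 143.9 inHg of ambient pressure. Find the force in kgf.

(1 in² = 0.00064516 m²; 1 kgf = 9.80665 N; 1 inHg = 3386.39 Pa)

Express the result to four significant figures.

143.9 inHg × 3386.39 → 487302 Pa
3.799 in² × 0.00064516 → 0.00245096 m²
F = P × A = 487302 Pa × 0.00245096 m² = 1194.36 N
1194.36 N ÷ (9.80665 N/kgf) = 121.791 kgf

121.8 kgf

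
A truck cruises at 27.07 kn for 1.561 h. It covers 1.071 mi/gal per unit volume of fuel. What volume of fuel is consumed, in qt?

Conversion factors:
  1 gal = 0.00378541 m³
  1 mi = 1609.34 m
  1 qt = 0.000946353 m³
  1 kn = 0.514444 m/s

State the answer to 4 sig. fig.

181.6 qt

27.07 kn → 13.926 m/s
1.561 h → 5619.6 s
d = v × t = 13.926 × 5619.6 = 78258.5 m
1.071 mi/gal → 455328 m/m³
V = d / (distance per unit fuel) = 78258.5 / 455328 = 0.171873 m³
In qt: 0.171873 / 0.000946353 = 181.616 qt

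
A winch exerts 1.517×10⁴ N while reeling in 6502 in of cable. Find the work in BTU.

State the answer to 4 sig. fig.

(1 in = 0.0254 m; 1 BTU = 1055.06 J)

2375 BTU

6502 in × 0.0254 = 165.151 m
W = F × d = 15170 N × 165.151 m = 2.50534×10⁶ J
2.50534×10⁶ J ÷ (1055.06 J/BTU) = 2374.59 BTU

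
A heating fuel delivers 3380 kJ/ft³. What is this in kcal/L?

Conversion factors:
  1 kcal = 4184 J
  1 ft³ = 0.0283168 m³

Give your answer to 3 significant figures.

28.5 kcal/L

3380 kJ/ft³ × 1000 J/kJ ÷ 0.0283168 m³/ft³ = 1.19364×10⁸ J/m³
1.19364×10⁸ J/m³ ÷ 4184 J/kcal × 0.001 m³/L = 28.5287 kcal/L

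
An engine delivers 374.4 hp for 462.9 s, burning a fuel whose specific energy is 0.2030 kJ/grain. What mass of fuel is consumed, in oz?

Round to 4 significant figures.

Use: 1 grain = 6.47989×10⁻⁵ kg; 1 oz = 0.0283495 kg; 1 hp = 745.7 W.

374.4 hp → 279190 W
E = P × t = 279190 × 462.9 = 1.29237×10⁸ J
0.2030 kJ/grain → 3.13277×10⁶ J/kg
m = E / e_s = 1.29237×10⁸ / 3.13277×10⁶ = 41.2533 kg
In oz: 41.2533 / 0.0283495 = 1455.17 oz

1455 oz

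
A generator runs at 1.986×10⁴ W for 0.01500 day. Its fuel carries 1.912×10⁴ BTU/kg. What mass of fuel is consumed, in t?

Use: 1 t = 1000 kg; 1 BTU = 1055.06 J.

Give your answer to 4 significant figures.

0.001276 t

0.01500 day → 1296 s
E = P × t = 19860 × 1296 = 2.57386×10⁷ J
1.912×10⁴ BTU/kg → 2.01727×10⁷ J/kg
m = E / e_s = 2.57386×10⁷ / 2.01727×10⁷ = 1.27591 kg
In t: 1.27591 / 1000 = 0.00127591 t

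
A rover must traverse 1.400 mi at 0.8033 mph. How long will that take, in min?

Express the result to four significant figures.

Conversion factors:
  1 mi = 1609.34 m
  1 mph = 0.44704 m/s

1.400 mi × 1609.34 = 2253.08 m
0.8033 mph × 0.44704 = 0.359107 m/s
t = d / v = 2253.08 m / 0.359107 m/s = 6274.12 s
6274.12 s ÷ (60 s/min) = 104.569 min

104.6 min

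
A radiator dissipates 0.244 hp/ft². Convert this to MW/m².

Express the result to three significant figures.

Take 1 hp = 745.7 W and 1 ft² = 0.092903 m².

0.00196 MW/m²

0.244 hp/ft² × 745.7 W/hp ÷ 0.092903 m²/ft² = 1958.5 W/m²
1958.5 W/m² ÷ 1000000 W/MW = 0.0019585 MW/m²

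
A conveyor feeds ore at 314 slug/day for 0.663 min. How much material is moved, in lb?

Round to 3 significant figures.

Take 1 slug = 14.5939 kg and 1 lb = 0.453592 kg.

314 slug/day → 0.053038 kg/s
0.663 min → 39.78 s
m = ṁ × t = 0.053038 × 39.78 = 2.10985 kg
In lb: 2.10985 / 0.453592 = 4.65143 lb

4.65 lb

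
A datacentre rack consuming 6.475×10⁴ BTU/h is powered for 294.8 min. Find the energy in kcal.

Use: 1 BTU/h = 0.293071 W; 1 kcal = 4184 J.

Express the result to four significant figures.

8.022×10⁴ kcal

6.475×10⁴ BTU/h × 0.293071 → 18976.3 W
294.8 min × 60 → 17688 s
E = P × t = 18976.3 W × 17688 s = 3.35653×10⁸ J
3.35653×10⁸ J ÷ (4184 J/kcal) = 80223 kcal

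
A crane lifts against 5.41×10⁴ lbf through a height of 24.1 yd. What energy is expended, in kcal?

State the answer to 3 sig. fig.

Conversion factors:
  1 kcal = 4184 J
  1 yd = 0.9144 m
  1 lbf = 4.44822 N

1270 kcal

5.41×10⁴ lbf × 4.44822 = 240649 N
24.1 yd × 0.9144 = 22.037 m
W = F × d = 240649 N × 22.037 m = 5.30318×10⁶ J
5.30318×10⁶ J ÷ (4184 J/kcal) = 1267.49 kcal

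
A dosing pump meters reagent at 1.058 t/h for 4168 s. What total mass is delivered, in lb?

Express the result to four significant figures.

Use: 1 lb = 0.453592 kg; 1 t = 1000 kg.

2701 lb

1.058 t/h → 0.293889 kg/s
m = ṁ × t = 0.293889 × 4168 = 1224.93 kg
In lb: 1224.93 / 0.453592 = 2700.51 lb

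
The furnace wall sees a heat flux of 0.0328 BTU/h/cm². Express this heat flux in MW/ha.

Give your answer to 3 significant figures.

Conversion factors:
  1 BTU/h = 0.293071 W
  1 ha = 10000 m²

0.961 MW/ha

0.0328 BTU/h/cm² × 0.293071 W/BTU/h ÷ 0.0001 m²/cm² = 96.1273 W/m²
96.1273 W/m² ÷ 1000000 W/MW × 10000 m²/ha = 0.961273 MW/ha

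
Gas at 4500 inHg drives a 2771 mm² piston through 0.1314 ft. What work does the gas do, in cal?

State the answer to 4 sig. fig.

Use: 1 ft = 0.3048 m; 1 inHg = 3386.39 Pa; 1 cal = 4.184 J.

4500 inHg → 1.52388×10⁷ Pa
2771 mm² → 0.002771 m²
F = P × A = 1.52388×10⁷ × 0.002771 = 42226.7 N
0.1314 ft → 0.0400507 m
W = F × d = 42226.7 × 0.0400507 = 1691.21 J
In cal: 1691.21 / 4.184 = 404.209 cal

404.2 cal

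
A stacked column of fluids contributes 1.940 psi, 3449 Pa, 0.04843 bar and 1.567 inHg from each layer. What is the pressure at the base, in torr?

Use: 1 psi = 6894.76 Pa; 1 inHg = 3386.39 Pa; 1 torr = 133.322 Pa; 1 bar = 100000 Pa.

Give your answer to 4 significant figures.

202.3 torr

1.940 psi × 6894.76 → 13375.8 Pa
3449 Pa (already Pa)
0.04843 bar × 100000 → 4843 Pa
1.567 inHg × 3386.39 → 5306.47 Pa
Sum: 13375.8 + 3449 + 4843 + 5306.47 = 26974.3 Pa
In torr: 26974.3 / 133.322 = 202.324 torr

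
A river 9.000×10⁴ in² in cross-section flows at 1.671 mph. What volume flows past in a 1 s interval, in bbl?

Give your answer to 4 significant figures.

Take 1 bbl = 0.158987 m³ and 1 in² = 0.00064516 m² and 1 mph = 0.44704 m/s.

1.671 mph × 0.44704 = 0.747004 m/s
9.000×10⁴ in² × 0.00064516 = 58.0644 m²
V = v × A × t = 0.747004 m/s × 58.0644 m² × 1 s = 43.3743 m³
43.3743 m³ ÷ (0.158987 m³/bbl) = 272.817 bbl

272.8 bbl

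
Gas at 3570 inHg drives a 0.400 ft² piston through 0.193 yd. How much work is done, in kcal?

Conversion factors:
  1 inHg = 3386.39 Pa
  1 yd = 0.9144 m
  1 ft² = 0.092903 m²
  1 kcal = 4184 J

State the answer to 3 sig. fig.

18.9 kcal

3570 inHg → 1.20894×10⁷ Pa
0.400 ft² → 0.0371612 m²
F = P × A = 1.20894×10⁷ × 0.0371612 = 449257 N
0.193 yd → 0.176479 m
W = F × d = 449257 × 0.176479 = 79284.4 J
In kcal: 79284.4 / 4184 = 18.9494 kcal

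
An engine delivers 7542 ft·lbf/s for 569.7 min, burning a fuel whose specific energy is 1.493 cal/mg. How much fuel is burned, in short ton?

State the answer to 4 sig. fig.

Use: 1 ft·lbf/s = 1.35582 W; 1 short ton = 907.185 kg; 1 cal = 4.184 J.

7542 ft·lbf/s → 10225.6 W
569.7 min → 34182 s
E = P × t = 10225.6 × 34182 = 3.49531×10⁸ J
1.493 cal/mg → 6.24671×10⁶ J/kg
m = E / e_s = 3.49531×10⁸ / 6.24671×10⁶ = 55.9544 kg
In short ton: 55.9544 / 907.185 = 0.0616792 short ton

0.06168 short ton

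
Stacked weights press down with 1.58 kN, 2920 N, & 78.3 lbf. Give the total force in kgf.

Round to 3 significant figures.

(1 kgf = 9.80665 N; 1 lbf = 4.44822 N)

494 kgf

1.58 kN × 1000 = 1580 N
2920 N (already N)
78.3 lbf × 4.44822 = 348.296 N
Total: 1580 + 2920 + 348.296 = 4848.3 N
In kgf: 4848.3 / 9.80665 = 494.389 kgf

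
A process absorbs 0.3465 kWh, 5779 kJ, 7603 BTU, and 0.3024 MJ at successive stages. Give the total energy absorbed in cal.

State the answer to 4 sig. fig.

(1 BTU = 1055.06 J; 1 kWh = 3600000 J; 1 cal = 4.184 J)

0.3465 kWh × 3600000 = 1.2474×10⁶ J
5779 kJ × 1000 = 5.779×10⁶ J
7603 BTU × 1055.06 = 8.02162×10⁶ J
0.3024 MJ × 1000000 = 302400 J
Total: 1.2474×10⁶ + 5.779×10⁶ + 8.02162×10⁶ + 302400 = 1.53504×10⁷ J
In cal: 1.53504×10⁷ / 4.184 = 3.66883×10⁶ cal

3.669×10⁶ cal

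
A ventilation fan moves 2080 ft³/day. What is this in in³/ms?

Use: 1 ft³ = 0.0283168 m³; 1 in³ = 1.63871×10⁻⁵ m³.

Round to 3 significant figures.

0.0416 in³/ms

2080 ft³/day × 0.0283168 m³/ft³ ÷ 86400 s/day = 6.81701×10⁻⁴ m³/s
6.81701×10⁻⁴ m³/s ÷ 1.63871×10⁻⁵ m³/in³ × 0.001 s/ms = 0.0415999 in³/ms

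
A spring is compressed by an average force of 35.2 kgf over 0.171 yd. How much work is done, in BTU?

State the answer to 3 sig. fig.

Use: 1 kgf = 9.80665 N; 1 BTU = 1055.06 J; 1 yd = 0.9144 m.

0.0512 BTU

35.2 kgf × 9.80665 → 345.194 N
0.171 yd × 0.9144 → 0.156362 m
W = F × d = 345.194 N × 0.156362 m = 53.9752 J
53.9752 J ÷ (1055.06 J/BTU) = 0.0511584 BTU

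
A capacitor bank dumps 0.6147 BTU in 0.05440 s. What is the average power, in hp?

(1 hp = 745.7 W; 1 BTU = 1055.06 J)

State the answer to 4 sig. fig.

0.6147 BTU × 1055.06 = 648.545 J
P = E / t = 648.545 J / 0.0544 s = 11921.8 W
11921.8 W ÷ (745.7 W/hp) = 15.9874 hp

15.99 hp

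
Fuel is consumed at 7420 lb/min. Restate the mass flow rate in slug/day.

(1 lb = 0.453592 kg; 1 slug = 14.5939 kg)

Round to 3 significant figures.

7420 lb/min × 0.453592 kg/lb ÷ 60 s/min = 56.0942 kg/s
56.0942 kg/s ÷ 14.5939 kg/slug × 86400 s/day = 332093 slug/day

3.32×10⁵ slug/day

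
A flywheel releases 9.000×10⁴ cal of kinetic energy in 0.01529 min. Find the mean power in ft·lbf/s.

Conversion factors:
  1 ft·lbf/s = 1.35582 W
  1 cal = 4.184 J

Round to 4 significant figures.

9.000×10⁴ cal × 4.184 = 376560 J
0.01529 min × 60 = 0.9174 s
P = E / t = 376560 J / 0.9174 s = 410464 W
410464 W ÷ (1.35582 W/ft·lbf/s) = 302742 ft·lbf/s

3.027×10⁵ ft·lbf/s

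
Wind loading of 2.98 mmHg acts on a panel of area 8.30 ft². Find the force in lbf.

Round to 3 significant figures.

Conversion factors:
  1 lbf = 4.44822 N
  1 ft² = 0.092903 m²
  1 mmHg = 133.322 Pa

68.9 lbf

2.98 mmHg × 133.322 = 397.3 Pa
8.30 ft² × 0.092903 = 0.771095 m²
F = P × A = 397.3 Pa × 0.771095 m² = 306.356 N
306.356 N ÷ (4.44822 N/lbf) = 68.8716 lbf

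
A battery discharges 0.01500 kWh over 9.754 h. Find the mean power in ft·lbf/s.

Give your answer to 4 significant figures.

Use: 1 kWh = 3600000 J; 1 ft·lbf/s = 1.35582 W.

1.134 ft·lbf/s

0.01500 kWh × 3600000 → 54000 J
9.754 h × 3600 → 35114.4 s
P = E / t = 54000 J / 35114.4 s = 1.53783 W
1.53783 W ÷ (1.35582 W/ft·lbf/s) = 1.13424 ft·lbf/s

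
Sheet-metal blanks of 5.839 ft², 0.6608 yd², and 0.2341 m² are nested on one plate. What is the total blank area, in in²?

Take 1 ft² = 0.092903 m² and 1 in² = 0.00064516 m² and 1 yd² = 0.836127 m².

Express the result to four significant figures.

2060 in²

5.839 ft² × 0.092903 = 0.542461 m²
0.6608 yd² × 0.836127 = 0.552513 m²
0.2341 m² (already m²)
Total: 0.542461 + 0.552513 + 0.2341 = 1.32907 m²
In in²: 1.32907 / 0.00064516 = 2060.06 in²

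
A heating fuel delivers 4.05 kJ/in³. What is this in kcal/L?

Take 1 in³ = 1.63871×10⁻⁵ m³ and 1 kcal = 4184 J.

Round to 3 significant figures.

4.05 kJ/in³ × 1000 J/kJ ÷ 1.63871×10⁻⁵ m³/in³ = 2.47146×10⁸ J/m³
2.47146×10⁸ J/m³ ÷ 4184 J/kcal × 0.001 m³/L = 59.0693 kcal/L

59.1 kcal/L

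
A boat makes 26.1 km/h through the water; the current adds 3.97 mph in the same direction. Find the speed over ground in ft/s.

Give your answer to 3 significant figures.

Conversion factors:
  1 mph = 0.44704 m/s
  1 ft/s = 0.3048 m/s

26.1 km/h × (1/3.6) → 7.25 m/s
3.97 mph × 0.44704 → 1.77475 m/s
Total: 7.25 + 1.77475 = 9.02475 m/s
In ft/s: 9.02475 / 0.3048 = 29.6088 ft/s

29.6 ft/s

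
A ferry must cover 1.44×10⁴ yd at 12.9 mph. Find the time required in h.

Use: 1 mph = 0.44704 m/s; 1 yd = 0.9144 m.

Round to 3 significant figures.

1.44×10⁴ yd × 0.9144 → 13167.4 m
12.9 mph × 0.44704 → 5.76682 m/s
t = d / v = 13167.4 m / 5.76682 m/s = 2283.3 s
2283.3 s ÷ (3600 s/h) = 0.63425 h

0.634 h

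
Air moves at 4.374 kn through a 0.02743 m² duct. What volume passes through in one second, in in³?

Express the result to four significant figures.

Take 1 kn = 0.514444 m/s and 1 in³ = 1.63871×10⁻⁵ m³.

3767 in³

4.374 kn × 0.514444 → 2.25018 m/s
V = v × A × t = 2.25018 m/s × 0.02743 m² × 1 s = 0.0617224 m³
0.0617224 m³ ÷ (1.63871×10⁻⁵ m³/in³) = 3766.52 in³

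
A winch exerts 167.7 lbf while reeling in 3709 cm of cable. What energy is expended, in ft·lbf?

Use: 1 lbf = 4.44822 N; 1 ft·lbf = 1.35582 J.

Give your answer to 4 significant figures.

2.041×10⁴ ft·lbf

167.7 lbf × 4.44822 → 745.966 N
3709 cm × 0.01 → 37.09 m
W = F × d = 745.966 N × 37.09 m = 27667.9 J
27667.9 J ÷ (1.35582 J/ft·lbf) = 20406.8 ft·lbf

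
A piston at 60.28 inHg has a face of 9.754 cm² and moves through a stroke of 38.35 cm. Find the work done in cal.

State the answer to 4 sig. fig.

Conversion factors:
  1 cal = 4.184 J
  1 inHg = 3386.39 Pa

60.28 inHg → 204132 Pa
9.754 cm² → 9.754×10⁻⁴ m²
F = P × A = 204132 × 9.754×10⁻⁴ = 199.11 N
38.35 cm → 0.3835 m
W = F × d = 199.11 × 0.3835 = 76.3587 J
In cal: 76.3587 / 4.184 = 18.2502 cal

18.25 cal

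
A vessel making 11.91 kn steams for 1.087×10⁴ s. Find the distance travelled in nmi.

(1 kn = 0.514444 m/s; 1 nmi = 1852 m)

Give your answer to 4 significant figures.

11.91 kn × 0.514444 → 6.12703 m/s
d = v × t = 6.12703 m/s × 10870 s = 66600.8 m
66600.8 m ÷ (1852 m/nmi) = 35.9616 nmi

35.96 nmi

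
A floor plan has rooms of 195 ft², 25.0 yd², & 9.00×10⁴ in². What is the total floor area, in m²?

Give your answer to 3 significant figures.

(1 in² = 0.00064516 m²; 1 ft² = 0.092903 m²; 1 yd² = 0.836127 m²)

97.1 m²

195 ft² × 0.092903 = 18.1161 m²
25.0 yd² × 0.836127 = 20.9032 m²
9.00×10⁴ in² × 0.00064516 = 58.0644 m²
Total: 18.1161 + 20.9032 + 58.0644 = 97.0837 m²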